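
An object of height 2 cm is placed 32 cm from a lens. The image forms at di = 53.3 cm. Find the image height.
hi = (-di/do) × ho = -3.331 cm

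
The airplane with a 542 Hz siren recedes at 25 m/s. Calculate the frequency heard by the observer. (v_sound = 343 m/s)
f_obs = f·v/(v + v_s) = 505.2 Hz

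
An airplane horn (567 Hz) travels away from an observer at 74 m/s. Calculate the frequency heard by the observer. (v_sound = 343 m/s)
f_obs = f·v/(v + v_s) = 466.4 Hz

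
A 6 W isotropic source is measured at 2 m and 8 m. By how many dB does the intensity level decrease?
Δβ = 20·log₁₀(r₂/r₁) = 12.04 dB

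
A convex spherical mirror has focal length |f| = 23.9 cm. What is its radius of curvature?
R = 2|f| = 47.8 cm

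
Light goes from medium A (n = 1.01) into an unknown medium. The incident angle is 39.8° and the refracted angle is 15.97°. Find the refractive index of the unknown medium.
n₂ = n₁·sin θ₁ / sin θ₂ = 2.35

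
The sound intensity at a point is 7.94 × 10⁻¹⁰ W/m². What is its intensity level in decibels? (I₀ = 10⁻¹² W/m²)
β = 10·log₁₀(I/I₀) = 29 dB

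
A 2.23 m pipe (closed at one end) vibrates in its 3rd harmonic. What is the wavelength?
λₙ = 4L/n = 2.973 m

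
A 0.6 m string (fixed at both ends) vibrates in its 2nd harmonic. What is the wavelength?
λₙ = 2L/n = 0.6 m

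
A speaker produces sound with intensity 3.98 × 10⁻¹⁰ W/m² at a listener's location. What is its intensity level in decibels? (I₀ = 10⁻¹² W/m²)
β = 10·log₁₀(I/I₀) = 26 dB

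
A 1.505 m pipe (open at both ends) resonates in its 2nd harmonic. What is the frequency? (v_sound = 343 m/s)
fₙ = nv/(2L) = 227.9 Hz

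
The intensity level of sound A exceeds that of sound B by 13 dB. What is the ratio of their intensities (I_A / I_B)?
I_A/I_B = 10^(Δβ/10) = 19.95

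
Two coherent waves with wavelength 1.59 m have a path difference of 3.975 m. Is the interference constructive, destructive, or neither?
destructive — path difference = 2.5λ, an odd multiple of λ/2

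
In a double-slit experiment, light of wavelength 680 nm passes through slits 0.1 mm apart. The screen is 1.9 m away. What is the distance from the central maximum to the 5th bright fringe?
y = mλL/d = 64.6 mm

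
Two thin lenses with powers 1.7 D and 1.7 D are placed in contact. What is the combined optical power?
P_total = P₁ + P₂ = 3.4 D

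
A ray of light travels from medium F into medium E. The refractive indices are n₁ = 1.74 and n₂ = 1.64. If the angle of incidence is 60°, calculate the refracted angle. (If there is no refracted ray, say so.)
sin θ₂ = (n₁/n₂)·sin θ₁ = 0.9188 → θ₂ = 66.76°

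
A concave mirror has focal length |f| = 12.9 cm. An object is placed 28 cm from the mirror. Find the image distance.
f = +12.9 cm (concave); 1/di = 1/f − 1/do → di = 23.92 cm (real image, in front of mirror)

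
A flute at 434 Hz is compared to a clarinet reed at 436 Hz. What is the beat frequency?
2 Hz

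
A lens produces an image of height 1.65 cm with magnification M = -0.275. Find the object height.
ho = |hi|/|M| = 6 cm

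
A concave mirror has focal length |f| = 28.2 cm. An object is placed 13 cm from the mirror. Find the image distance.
f = +28.2 cm (concave); 1/di = 1/f − 1/do → di = -24.12 cm (virtual image, behind mirror)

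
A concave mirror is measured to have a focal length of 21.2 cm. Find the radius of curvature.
R = 2|f| = 42.4 cm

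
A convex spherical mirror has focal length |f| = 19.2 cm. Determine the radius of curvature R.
R = 2|f| = 38.4 cm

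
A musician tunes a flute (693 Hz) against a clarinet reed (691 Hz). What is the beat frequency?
2 Hz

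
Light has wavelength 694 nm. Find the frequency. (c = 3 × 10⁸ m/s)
f = c/λ = 4.323 × 10¹⁴ Hz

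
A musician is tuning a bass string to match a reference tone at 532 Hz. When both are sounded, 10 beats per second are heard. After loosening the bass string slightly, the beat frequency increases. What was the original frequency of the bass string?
522 Hz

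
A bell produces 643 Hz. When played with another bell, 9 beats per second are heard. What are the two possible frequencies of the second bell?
f₂ = 643 ± 9 Hz → 652 Hz or 634 Hz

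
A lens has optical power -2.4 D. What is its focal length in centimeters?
f = 1/P = -41.67 cm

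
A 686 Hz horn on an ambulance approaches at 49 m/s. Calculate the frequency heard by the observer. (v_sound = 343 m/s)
f_obs = f·v/(v − v_s) = 800.3 Hz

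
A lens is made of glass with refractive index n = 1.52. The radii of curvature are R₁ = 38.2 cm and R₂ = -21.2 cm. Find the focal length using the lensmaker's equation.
1/f = (n − 1)(1/R₁ − 1/R₂) → f = 26.22 cm (converging lens)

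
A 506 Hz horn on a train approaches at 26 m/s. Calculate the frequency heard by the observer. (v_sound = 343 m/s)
f_obs = f·v/(v − v_s) = 547.5 Hz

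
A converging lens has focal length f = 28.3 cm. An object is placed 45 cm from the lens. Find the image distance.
1/di = 1/f − 1/do → di = 76.26 cm (real image)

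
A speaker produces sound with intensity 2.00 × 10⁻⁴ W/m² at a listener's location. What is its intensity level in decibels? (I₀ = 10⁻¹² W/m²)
β = 10·log₁₀(I/I₀) = 83.01 dB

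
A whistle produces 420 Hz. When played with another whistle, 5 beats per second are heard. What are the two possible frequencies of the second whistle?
f₂ = 420 ± 5 Hz → 425 Hz or 415 Hz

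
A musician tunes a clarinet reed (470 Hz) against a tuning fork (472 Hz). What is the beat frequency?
2 Hz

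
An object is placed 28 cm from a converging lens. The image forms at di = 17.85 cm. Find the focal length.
1/f = 1/do + 1/di → f = 10.9 cm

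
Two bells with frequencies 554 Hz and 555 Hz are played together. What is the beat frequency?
1 Hz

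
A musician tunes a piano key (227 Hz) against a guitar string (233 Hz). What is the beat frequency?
6 Hz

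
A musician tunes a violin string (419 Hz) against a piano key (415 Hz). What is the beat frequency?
4 Hz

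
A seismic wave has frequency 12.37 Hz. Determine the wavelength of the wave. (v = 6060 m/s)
λ = v/f = 489.9 m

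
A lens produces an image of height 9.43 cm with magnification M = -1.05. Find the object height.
ho = |hi|/|M| = 8.981 cm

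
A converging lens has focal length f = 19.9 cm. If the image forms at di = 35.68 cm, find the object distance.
1/do = 1/f − 1/di → do = 45 cm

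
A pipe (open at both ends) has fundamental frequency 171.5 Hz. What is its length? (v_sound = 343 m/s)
L = v/(2f₁) = 1 m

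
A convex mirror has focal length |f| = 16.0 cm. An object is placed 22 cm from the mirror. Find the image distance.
f = −16.0 cm (convex); 1/di = 1/f − 1/do → di = -9.263 cm (virtual image, behind mirror)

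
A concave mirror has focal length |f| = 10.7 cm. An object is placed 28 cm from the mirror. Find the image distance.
f = +10.7 cm (concave); 1/di = 1/f − 1/do → di = 17.32 cm (real image, in front of mirror)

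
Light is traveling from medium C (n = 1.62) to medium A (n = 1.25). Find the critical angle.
θc = arcsin(n₂/n₁) = 50.5°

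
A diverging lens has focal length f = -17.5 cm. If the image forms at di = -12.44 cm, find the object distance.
1/do = 1/f − 1/di → do = 43.02 cm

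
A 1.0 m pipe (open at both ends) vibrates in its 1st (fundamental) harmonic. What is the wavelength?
λₙ = 2L/n = 2 m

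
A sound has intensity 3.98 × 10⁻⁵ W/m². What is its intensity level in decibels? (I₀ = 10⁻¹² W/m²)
β = 10·log₁₀(I/I₀) = 76 dB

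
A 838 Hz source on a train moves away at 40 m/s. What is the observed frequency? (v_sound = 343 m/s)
f_obs = f·v/(v + v_s) = 750.5 Hz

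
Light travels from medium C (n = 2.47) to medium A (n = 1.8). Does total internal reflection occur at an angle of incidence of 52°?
θc = arcsin(n₂/n₁) = 46.78°; 52° > θc, so yes — total internal reflection.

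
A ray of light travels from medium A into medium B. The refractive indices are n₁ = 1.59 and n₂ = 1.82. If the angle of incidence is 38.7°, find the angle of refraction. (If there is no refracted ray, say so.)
sin θ₂ = (n₁/n₂)·sin θ₁ = 0.5462 → θ₂ = 33.11°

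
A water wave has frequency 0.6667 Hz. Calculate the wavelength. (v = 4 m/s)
λ = v/f = 6 m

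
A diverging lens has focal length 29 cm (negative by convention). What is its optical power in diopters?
P = 1/f = -3.448 D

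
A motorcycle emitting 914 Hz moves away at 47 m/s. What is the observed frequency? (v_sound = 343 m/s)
f_obs = f·v/(v + v_s) = 803.9 Hz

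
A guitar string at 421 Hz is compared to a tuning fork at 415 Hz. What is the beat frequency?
6 Hz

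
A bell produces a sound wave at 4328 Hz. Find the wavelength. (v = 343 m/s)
λ = v/f = 0.07925 m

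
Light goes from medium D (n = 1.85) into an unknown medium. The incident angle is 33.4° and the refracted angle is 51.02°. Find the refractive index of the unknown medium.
n₂ = n₁·sin θ₁ / sin θ₂ = 1.31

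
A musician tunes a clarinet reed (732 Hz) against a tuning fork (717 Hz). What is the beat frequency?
15 Hz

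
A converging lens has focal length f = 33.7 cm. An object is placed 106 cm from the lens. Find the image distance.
1/di = 1/f − 1/do → di = 49.41 cm (real image)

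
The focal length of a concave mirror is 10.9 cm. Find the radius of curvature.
R = 2|f| = 21.8 cm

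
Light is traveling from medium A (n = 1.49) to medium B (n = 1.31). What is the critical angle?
θc = arcsin(n₂/n₁) = 61.55°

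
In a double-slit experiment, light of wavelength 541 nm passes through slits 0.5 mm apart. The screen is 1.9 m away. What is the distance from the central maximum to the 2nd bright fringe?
y = mλL/d = 4.112 mm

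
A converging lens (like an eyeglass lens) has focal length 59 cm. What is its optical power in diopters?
P = 1/f = 1.695 D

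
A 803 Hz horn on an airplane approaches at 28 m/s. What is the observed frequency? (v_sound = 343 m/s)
f_obs = f·v/(v − v_s) = 874.4 Hz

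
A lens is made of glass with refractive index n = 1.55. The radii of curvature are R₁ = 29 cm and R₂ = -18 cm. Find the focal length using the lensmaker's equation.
1/f = (n − 1)(1/R₁ − 1/R₂) → f = 20.19 cm (converging lens)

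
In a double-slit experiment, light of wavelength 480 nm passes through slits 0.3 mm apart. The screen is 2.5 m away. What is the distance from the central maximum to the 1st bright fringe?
y = mλL/d = 4 mm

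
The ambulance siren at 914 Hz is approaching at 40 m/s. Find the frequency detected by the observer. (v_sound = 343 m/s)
f_obs = f·v/(v − v_s) = 1035 Hz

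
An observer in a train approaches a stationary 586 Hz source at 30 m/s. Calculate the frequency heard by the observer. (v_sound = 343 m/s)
f_obs = f·(v + v_o)/v = 637.3 Hz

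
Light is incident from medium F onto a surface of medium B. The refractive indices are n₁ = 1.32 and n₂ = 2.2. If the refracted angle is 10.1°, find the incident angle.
sin θ₁ = (n₂/n₁)·sin θ₂ → θ₁ = 16.99°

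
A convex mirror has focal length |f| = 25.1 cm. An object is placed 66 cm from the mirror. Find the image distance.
f = −25.1 cm (convex); 1/di = 1/f − 1/do → di = -18.18 cm (virtual image, behind mirror)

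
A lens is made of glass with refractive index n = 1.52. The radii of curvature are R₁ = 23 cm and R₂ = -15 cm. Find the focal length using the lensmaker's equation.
1/f = (n − 1)(1/R₁ − 1/R₂) → f = 17.46 cm (converging lens)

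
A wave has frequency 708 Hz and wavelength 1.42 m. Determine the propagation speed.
v = fλ = 1005 m/s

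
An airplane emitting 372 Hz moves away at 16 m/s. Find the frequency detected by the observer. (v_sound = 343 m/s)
f_obs = f·v/(v + v_s) = 355.4 Hz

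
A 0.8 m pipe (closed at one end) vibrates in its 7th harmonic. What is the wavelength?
λₙ = 4L/n = 0.4571 m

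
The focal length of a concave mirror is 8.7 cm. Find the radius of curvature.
R = 2|f| = 17.4 cm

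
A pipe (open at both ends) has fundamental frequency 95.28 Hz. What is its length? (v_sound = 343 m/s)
L = v/(2f₁) = 1.8 m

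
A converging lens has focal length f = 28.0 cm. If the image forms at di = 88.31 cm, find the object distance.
1/do = 1/f − 1/di → do = 41 cm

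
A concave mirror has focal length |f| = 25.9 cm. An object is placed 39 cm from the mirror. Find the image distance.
f = +25.9 cm (concave); 1/di = 1/f − 1/do → di = 77.11 cm (real image, in front of mirror)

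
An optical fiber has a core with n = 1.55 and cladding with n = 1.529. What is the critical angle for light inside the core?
θc = arcsin(n_cladding/n_core) = 80.56°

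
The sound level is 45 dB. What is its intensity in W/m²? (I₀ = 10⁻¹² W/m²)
I = I₀·10^(β/10) = 3.16 × 10⁻⁸ W/m²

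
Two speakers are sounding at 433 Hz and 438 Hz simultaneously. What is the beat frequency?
5 Hz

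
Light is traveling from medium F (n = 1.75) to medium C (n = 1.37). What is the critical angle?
θc = arcsin(n₂/n₁) = 51.52°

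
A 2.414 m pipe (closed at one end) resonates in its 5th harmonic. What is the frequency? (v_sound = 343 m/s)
fₙ = nv/(4L) = 177.6 Hz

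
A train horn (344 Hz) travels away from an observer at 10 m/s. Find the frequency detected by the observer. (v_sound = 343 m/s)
f_obs = f·v/(v + v_s) = 334.3 Hz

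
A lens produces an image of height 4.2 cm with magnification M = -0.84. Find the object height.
ho = |hi|/|M| = 5 cm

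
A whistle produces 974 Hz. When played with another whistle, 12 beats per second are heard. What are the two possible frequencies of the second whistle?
f₂ = 974 ± 12 Hz → 986 Hz or 962 Hz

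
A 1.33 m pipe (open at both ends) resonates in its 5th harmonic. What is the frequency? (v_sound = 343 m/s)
fₙ = nv/(2L) = 644.7 Hz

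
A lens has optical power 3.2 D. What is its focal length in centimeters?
f = 1/P = 31.25 cm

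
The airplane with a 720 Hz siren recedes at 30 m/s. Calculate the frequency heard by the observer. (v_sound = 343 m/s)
f_obs = f·v/(v + v_s) = 662.1 Hz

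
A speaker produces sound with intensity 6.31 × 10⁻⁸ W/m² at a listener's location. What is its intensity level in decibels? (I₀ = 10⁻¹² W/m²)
β = 10·log₁₀(I/I₀) = 48 dB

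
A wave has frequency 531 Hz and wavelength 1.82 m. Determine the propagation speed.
v = fλ = 966.4 m/s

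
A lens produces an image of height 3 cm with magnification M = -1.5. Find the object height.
ho = |hi|/|M| = 2 cm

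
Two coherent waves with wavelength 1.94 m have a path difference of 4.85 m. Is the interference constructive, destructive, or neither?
destructive — path difference = 2.5λ, an odd multiple of λ/2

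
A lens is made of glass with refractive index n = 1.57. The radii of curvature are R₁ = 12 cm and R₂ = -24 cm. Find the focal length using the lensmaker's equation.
1/f = (n − 1)(1/R₁ − 1/R₂) → f = 14.04 cm (converging lens)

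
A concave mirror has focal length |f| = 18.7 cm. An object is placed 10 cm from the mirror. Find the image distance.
f = +18.7 cm (concave); 1/di = 1/f − 1/do → di = -21.49 cm (virtual image, behind mirror)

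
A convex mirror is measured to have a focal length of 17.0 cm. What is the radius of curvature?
R = 2|f| = 34 cm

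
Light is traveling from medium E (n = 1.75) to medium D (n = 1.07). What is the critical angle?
θc = arcsin(n₂/n₁) = 37.69°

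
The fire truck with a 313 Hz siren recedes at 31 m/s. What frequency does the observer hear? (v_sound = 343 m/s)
f_obs = f·v/(v + v_s) = 287.1 Hz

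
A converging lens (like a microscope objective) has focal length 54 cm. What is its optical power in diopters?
P = 1/f = 1.852 D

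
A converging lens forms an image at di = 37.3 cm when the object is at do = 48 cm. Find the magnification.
M = −di/do = -0.7771 (inverted image)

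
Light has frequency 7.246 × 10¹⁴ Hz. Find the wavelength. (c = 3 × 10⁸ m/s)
λ = c/f = 414 nm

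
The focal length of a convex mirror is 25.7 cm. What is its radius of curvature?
R = 2|f| = 51.4 cm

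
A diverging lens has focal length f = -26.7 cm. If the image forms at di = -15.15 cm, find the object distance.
1/do = 1/f − 1/di → do = 35.02 cm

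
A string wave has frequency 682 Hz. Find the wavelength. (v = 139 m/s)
λ = v/f = 0.2038 m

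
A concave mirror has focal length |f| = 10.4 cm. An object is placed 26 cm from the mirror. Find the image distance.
f = +10.4 cm (concave); 1/di = 1/f − 1/do → di = 17.33 cm (real image, in front of mirror)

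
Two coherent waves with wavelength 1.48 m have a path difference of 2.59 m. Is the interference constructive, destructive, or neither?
neither (partial) — path difference = 1.75λ, neither a whole number of wavelengths nor an odd multiple of λ/2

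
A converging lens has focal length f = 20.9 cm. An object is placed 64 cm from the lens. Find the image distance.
1/di = 1/f − 1/do → di = 31.03 cm (real image)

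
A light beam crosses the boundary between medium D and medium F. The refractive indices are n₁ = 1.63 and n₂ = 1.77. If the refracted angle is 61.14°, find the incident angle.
sin θ₁ = (n₂/n₁)·sin θ₂ → θ₁ = 71.99°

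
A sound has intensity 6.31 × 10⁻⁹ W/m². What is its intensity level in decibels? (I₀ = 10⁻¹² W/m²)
β = 10·log₁₀(I/I₀) = 38 dB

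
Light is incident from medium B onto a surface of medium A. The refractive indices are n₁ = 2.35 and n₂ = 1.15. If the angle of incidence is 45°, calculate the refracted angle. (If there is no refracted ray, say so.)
sin θ₂ = (n₁/n₂)·sin θ₁ = 1.445 > 1, so there is no refracted ray — the light undergoes total internal reflection.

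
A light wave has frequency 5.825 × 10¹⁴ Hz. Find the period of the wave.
T = 1/f = 1.717 × 10⁻¹⁵ s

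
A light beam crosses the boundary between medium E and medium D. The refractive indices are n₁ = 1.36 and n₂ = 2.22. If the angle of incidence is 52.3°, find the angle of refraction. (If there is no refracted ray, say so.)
sin θ₂ = (n₁/n₂)·sin θ₁ = 0.4847 → θ₂ = 28.99°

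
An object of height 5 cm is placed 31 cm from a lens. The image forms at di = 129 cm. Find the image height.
hi = (-di/do) × ho = -20.81 cm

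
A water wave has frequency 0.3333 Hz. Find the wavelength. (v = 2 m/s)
λ = v/f = 6.001 m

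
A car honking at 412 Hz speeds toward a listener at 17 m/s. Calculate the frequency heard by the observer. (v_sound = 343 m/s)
f_obs = f·v/(v − v_s) = 433.5 Hz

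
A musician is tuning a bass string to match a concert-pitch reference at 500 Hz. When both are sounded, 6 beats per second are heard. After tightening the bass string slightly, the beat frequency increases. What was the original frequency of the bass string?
506 Hz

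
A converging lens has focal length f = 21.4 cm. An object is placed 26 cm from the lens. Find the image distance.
1/di = 1/f − 1/do → di = 121 cm (real image)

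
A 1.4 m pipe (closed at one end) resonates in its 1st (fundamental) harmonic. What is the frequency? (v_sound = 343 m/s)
fₙ = nv/(4L) = 61.25 Hz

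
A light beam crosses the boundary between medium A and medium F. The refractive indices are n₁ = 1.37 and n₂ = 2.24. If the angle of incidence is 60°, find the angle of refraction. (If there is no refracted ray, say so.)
sin θ₂ = (n₁/n₂)·sin θ₁ = 0.5297 → θ₂ = 31.98°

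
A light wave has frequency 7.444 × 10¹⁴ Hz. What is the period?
T = 1/f = 1.343 × 10⁻¹⁵ s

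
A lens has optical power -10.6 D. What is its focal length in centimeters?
f = 1/P = -9.434 cm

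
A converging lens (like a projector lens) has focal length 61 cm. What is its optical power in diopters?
P = 1/f = 1.639 D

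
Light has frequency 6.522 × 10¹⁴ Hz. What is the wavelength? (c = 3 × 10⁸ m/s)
λ = c/f = 460 nm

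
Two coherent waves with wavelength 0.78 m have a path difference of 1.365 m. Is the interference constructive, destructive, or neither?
neither (partial) — path difference = 1.75λ, neither a whole number of wavelengths nor an odd multiple of λ/2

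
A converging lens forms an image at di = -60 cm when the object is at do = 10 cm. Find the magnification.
M = −di/do = 6 (upright image)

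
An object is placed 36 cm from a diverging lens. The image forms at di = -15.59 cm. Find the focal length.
1/f = 1/do + 1/di → f = -27.5 cm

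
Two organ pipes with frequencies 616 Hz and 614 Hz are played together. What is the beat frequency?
2 Hz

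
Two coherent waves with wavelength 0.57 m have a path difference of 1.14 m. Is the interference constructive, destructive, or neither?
constructive — path difference = 2λ, a whole number of wavelengths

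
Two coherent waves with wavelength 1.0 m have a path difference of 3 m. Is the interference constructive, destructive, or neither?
constructive — path difference = 3λ, a whole number of wavelengths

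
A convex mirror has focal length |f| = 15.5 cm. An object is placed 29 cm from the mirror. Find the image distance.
f = −15.5 cm (convex); 1/di = 1/f − 1/do → di = -10.1 cm (virtual image, behind mirror)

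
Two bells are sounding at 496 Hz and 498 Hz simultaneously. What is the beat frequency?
2 Hz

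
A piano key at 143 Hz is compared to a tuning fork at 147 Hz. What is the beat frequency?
4 Hz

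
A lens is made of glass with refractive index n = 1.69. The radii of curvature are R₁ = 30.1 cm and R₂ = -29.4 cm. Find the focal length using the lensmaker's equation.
1/f = (n − 1)(1/R₁ − 1/R₂) → f = 21.55 cm (converging lens)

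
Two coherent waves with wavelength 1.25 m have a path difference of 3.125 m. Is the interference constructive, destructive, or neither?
destructive — path difference = 2.5λ, an odd multiple of λ/2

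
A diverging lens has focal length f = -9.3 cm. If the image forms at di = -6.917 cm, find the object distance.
1/do = 1/f − 1/di → do = 26.99 cm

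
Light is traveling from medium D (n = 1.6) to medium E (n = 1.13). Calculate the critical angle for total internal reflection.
θc = arcsin(n₂/n₁) = 44.93°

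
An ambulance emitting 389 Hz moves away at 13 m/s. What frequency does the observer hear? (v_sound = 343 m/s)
f_obs = f·v/(v + v_s) = 374.8 Hz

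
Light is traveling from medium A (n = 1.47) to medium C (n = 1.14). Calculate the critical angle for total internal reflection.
θc = arcsin(n₂/n₁) = 50.85°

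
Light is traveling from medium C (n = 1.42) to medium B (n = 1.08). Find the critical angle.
θc = arcsin(n₂/n₁) = 49.51°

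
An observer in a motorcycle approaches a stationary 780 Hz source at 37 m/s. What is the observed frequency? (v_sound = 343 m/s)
f_obs = f·(v + v_o)/v = 864.1 Hz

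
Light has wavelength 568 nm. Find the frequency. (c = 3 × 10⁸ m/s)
f = c/λ = 5.282 × 10¹⁴ Hz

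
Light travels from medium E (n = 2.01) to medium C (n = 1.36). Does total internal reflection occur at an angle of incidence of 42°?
θc = arcsin(n₂/n₁) = 42.58°; 42° < θc, so no — the ray refracts.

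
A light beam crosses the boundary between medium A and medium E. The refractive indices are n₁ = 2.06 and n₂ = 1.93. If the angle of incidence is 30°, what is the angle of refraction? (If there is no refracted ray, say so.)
sin θ₂ = (n₁/n₂)·sin θ₁ = 0.5337 → θ₂ = 32.25°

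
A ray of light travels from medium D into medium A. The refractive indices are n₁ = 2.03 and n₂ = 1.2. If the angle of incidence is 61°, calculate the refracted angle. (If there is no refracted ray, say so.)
sin θ₂ = (n₁/n₂)·sin θ₁ = 1.48 > 1, so there is no refracted ray — the light undergoes total internal reflection.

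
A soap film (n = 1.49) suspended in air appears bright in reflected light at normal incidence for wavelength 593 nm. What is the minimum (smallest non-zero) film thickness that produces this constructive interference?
2nt = (m − ½)λ with m = 1 → t = (m − ½)λ/(2n) = 99.5 nm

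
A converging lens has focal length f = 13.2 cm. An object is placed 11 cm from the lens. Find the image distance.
1/di = 1/f − 1/do → di = -66 cm (virtual image)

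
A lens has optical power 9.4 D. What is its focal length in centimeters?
f = 1/P = 10.64 cm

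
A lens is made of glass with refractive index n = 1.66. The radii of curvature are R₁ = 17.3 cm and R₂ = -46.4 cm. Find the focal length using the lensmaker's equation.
1/f = (n − 1)(1/R₁ − 1/R₂) → f = 19.09 cm (converging lens)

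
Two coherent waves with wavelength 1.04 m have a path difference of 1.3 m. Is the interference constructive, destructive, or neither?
neither (partial) — path difference = 1.25λ, neither a whole number of wavelengths nor an odd multiple of λ/2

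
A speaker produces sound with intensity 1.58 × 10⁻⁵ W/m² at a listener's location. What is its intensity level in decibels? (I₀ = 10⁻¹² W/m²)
β = 10·log₁₀(I/I₀) = 71.99 dB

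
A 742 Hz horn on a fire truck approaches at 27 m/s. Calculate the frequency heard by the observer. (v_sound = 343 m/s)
f_obs = f·v/(v − v_s) = 805.4 Hz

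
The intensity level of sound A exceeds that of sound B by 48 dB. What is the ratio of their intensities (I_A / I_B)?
I_A/I_B = 10^(Δβ/10) = 63100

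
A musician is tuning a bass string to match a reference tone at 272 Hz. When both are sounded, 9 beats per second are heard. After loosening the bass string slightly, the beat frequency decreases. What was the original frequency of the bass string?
281 Hz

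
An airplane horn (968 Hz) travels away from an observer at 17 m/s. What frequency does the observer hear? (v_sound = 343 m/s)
f_obs = f·v/(v + v_s) = 922.3 Hz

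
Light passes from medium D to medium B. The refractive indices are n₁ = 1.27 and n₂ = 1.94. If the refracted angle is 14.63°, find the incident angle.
sin θ₁ = (n₂/n₁)·sin θ₂ → θ₁ = 22.69°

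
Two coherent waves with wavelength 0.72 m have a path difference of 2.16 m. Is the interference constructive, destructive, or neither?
constructive — path difference = 3λ, a whole number of wavelengths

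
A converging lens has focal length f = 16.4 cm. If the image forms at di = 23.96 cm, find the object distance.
1/do = 1/f − 1/di → do = 51.98 cm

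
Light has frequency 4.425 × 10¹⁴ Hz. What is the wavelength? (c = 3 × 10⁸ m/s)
λ = c/f = 678 nm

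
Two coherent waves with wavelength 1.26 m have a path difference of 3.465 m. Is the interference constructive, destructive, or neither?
neither (partial) — path difference = 2.75λ, neither a whole number of wavelengths nor an odd multiple of λ/2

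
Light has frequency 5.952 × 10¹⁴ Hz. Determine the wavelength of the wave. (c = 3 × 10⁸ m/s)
λ = c/f = 504 nm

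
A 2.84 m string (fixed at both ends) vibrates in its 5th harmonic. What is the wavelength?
λₙ = 2L/n = 1.136 m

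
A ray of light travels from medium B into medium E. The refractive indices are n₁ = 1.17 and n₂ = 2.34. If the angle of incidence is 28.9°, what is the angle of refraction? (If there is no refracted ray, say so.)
sin θ₂ = (n₁/n₂)·sin θ₁ = 0.2416 → θ₂ = 13.98°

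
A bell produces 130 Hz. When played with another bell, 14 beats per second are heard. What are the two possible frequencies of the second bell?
f₂ = 130 ± 14 Hz → 144 Hz or 116 Hz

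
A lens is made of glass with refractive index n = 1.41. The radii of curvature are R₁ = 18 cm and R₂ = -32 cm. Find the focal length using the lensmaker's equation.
1/f = (n − 1)(1/R₁ − 1/R₂) → f = 28.1 cm (converging lens)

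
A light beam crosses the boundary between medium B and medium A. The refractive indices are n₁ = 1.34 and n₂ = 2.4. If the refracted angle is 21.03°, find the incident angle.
sin θ₁ = (n₂/n₁)·sin θ₂ → θ₁ = 40°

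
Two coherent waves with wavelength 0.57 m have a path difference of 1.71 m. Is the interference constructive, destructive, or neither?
constructive — path difference = 3λ, a whole number of wavelengths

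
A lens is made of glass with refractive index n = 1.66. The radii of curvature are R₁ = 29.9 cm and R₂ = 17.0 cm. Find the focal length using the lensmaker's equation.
1/f = (n − 1)(1/R₁ − 1/R₂) → f = -59.7 cm (diverging lens)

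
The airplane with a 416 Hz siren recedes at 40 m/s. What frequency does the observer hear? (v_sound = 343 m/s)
f_obs = f·v/(v + v_s) = 372.6 Hz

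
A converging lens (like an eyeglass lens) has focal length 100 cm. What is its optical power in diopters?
P = 1/f = 1 D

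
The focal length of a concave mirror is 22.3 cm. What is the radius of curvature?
R = 2|f| = 44.6 cm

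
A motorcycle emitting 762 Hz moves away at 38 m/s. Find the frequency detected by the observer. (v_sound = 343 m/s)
f_obs = f·v/(v + v_s) = 686 Hz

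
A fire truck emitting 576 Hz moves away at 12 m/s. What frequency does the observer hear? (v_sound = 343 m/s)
f_obs = f·v/(v + v_s) = 556.5 Hz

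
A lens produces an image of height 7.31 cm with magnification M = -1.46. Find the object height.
ho = |hi|/|M| = 5.007 cm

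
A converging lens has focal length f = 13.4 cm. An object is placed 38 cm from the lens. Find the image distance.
1/di = 1/f − 1/do → di = 20.7 cm (real image)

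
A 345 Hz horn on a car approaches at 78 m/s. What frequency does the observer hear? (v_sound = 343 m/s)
f_obs = f·v/(v − v_s) = 446.5 Hz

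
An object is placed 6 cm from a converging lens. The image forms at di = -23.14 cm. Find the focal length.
1/f = 1/do + 1/di → f = 8.1 cm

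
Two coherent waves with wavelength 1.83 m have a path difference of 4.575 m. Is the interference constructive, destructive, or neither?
destructive — path difference = 2.5λ, an odd multiple of λ/2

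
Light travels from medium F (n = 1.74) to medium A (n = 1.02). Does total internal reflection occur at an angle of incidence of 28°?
θc = arcsin(n₂/n₁) = 35.89°; 28° < θc, so no — the ray refracts.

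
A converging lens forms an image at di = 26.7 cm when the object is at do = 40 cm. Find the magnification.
M = −di/do = -0.6675 (inverted image)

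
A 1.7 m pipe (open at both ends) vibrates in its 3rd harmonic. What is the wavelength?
λₙ = 2L/n = 1.133 m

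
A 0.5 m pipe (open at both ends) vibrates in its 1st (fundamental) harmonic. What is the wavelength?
λₙ = 2L/n = 1 m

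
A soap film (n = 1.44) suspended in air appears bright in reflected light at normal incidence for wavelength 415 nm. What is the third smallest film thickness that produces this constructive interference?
2nt = (m − ½)λ with m = 3 → t = (m − ½)λ/(2n) = 360.2 nm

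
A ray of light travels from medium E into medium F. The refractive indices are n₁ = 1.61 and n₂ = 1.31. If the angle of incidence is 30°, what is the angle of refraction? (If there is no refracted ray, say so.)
sin θ₂ = (n₁/n₂)·sin θ₁ = 0.6145 → θ₂ = 37.92°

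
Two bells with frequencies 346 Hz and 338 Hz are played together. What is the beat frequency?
8 Hz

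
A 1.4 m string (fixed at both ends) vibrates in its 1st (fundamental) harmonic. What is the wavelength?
λₙ = 2L/n = 2.8 m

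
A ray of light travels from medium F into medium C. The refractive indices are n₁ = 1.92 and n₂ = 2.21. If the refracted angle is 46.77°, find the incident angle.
sin θ₁ = (n₂/n₁)·sin θ₂ → θ₁ = 57°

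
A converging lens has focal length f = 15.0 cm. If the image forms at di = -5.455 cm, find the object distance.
1/do = 1/f − 1/di → do = 4 cm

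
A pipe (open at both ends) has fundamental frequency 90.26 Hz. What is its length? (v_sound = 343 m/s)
L = v/(2f₁) = 1.9 m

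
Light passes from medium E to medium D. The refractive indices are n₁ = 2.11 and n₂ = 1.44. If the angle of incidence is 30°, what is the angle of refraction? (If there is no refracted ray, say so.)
sin θ₂ = (n₁/n₂)·sin θ₁ = 0.7326 → θ₂ = 47.11°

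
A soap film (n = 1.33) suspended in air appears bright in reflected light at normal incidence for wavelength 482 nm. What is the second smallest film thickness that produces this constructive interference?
2nt = (m − ½)λ with m = 2 → t = (m − ½)λ/(2n) = 271.8 nm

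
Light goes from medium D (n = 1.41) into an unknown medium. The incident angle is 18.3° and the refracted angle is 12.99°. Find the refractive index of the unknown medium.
n₂ = n₁·sin θ₁ / sin θ₂ = 1.97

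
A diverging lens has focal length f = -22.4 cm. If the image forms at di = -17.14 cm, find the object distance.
1/do = 1/f − 1/di → do = 72.99 cm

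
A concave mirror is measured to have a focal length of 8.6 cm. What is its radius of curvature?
R = 2|f| = 17.2 cm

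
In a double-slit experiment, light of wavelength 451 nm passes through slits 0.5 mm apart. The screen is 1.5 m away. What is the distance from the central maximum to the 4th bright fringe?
y = mλL/d = 5.412 mm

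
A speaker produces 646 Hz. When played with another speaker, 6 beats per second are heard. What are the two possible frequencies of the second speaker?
f₂ = 646 ± 6 Hz → 652 Hz or 640 Hz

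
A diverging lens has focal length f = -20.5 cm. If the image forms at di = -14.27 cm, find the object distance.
1/do = 1/f − 1/di → do = 46.96 cm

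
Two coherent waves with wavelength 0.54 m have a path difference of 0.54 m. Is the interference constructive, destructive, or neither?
constructive — path difference = 1λ, a whole number of wavelengths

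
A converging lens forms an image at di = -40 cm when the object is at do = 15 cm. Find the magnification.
M = −di/do = 2.667 (upright image)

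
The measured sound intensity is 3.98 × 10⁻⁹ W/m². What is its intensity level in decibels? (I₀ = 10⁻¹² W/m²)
β = 10·log₁₀(I/I₀) = 36 dB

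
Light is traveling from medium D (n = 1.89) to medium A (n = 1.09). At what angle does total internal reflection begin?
θc = arcsin(n₂/n₁) = 35.22°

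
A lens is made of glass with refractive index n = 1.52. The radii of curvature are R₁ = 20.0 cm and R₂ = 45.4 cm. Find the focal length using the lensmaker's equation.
1/f = (n − 1)(1/R₁ − 1/R₂) → f = 68.75 cm (converging lens)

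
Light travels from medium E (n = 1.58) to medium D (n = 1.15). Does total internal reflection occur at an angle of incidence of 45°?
θc = arcsin(n₂/n₁) = 46.71°; 45° < θc, so no — the ray refracts.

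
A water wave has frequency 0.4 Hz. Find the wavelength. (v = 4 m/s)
λ = v/f = 10 m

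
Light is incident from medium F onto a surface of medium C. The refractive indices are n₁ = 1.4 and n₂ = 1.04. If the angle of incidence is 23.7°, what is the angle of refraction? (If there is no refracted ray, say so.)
sin θ₂ = (n₁/n₂)·sin θ₁ = 0.5411 → θ₂ = 32.76°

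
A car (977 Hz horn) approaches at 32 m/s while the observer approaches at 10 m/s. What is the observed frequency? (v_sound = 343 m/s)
f_obs = f·(v + v_o)/(v − v_s) = 1109 Hz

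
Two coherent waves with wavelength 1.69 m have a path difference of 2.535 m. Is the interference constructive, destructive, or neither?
destructive — path difference = 1.5λ, an odd multiple of λ/2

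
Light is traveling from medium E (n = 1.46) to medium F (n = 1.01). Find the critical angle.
θc = arcsin(n₂/n₁) = 43.77°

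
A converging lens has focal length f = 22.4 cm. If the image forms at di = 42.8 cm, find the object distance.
1/do = 1/f − 1/di → do = 47 cm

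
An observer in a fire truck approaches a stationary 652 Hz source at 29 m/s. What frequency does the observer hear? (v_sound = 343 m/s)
f_obs = f·(v + v_o)/v = 707.1 Hz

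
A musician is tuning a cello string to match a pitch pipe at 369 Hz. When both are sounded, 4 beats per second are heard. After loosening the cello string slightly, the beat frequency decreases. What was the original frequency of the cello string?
373 Hz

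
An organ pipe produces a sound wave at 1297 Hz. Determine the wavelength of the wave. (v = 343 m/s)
λ = v/f = 0.2645 m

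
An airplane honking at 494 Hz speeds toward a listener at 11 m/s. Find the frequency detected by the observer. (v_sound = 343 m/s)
f_obs = f·v/(v − v_s) = 510.4 Hz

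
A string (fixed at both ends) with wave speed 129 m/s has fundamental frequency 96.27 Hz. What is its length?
L = v/(2f₁) = 0.67 m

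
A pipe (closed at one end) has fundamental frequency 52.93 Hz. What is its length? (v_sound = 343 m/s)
L = v/(4f₁) = 1.62 m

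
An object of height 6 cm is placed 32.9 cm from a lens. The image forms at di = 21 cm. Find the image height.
hi = (-di/do) × ho = -3.83 cm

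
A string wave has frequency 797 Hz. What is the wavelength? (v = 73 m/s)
λ = v/f = 0.09159 m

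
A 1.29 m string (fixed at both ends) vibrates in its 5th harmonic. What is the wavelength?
λₙ = 2L/n = 0.516 m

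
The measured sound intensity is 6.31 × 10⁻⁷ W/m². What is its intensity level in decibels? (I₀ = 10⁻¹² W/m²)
β = 10·log₁₀(I/I₀) = 58 dB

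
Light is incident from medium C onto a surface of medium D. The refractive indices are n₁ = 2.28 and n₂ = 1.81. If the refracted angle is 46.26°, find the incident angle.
sin θ₁ = (n₂/n₁)·sin θ₂ → θ₁ = 35°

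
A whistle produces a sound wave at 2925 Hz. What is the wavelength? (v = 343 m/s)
λ = v/f = 0.1173 m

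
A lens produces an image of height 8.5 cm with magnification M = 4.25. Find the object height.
ho = |hi|/|M| = 2 cm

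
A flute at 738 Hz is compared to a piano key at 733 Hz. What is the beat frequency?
5 Hz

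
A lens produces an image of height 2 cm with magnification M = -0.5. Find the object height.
ho = |hi|/|M| = 4 cm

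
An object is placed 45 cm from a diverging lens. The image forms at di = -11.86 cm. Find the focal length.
1/f = 1/do + 1/di → f = -16.1 cm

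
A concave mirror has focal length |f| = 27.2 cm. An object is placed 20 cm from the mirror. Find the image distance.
f = +27.2 cm (concave); 1/di = 1/f − 1/do → di = -75.56 cm (virtual image, behind mirror)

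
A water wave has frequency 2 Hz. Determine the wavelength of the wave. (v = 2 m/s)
λ = v/f = 1 m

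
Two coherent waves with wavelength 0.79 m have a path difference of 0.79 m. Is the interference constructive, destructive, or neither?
constructive — path difference = 1λ, a whole number of wavelengths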